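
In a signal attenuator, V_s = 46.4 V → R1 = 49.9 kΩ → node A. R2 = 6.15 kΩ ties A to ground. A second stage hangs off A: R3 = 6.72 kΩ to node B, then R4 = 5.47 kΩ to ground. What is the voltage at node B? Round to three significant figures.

V_B ≈ 1.58 V

The second stage (R3 + R4 = 12.19 kΩ) loads node A in parallel with R2.
R2 ‖ (R3+R4) = 4.088 kΩ.
So V_A = 46.4 × 0.07572 = 3.513 V.
V_B = V_A × 0.4487 = 1.576 V.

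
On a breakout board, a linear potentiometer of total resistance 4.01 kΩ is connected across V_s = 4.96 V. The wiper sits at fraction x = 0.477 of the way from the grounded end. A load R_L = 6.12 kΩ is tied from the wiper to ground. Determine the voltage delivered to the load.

The pot divides into 2.097 kΩ above the wiper and 1.913 kΩ below.
Lower segment in parallel with the load: 1.913 ‖ 6.12 = 1.457 kΩ.
V_out = 4.96 × 1.457/(2.097 + 1.457) = 2.034 V.
(Unloaded: V_out = x·V_s = 2.37 V.)

V_out ≈ 2.03 V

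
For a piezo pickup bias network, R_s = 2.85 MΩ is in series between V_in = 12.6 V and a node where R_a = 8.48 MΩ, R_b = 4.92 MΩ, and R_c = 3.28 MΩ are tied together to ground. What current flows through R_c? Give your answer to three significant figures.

Equivalent of the parallel group: R_p = 1.597 MΩ.
Node voltage V_A = V_in · R_p/(R_s + R_p) = 12.6 × 0.3592 = 4.525 V.
Branch current I = V_A/R_c = 4.525/3.28 = 1.380 µA.

I ≈ 1.38 µA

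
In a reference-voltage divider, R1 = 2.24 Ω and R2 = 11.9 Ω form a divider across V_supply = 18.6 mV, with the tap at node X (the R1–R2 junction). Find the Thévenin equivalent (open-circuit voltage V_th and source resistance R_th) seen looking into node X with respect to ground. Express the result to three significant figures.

V_th ≈ 15.7 mV, R_th ≈ 1.89 Ω

V_th is the unloaded tap voltage: V_supply · R2/(R1+R2) = 18.6 × 0.8416 = 15.65 mV.
With V_supply suppressed (replaced by a short), R_th = R1 ‖ R2 = (2.240 × 11.9)/(2.240 + 11.9) = 1.885 Ω.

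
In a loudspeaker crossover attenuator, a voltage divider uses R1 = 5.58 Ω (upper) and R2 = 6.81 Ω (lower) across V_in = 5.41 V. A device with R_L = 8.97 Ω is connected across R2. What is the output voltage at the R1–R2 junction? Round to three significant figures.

The load sits in parallel with R2, giving an effective lower resistance R2' = R2·R_L/(R2+R_L) = 3.871 Ω.
Then V_out = V_in · R2'/(R1 + R2') = 5.41 × 3.871/9.451 = 2.216 V.

V_out ≈ 2.22 V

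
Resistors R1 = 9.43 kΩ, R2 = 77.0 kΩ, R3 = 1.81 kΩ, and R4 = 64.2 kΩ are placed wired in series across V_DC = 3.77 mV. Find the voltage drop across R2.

V ≈ 1.90 mV

ΣR = 9.43 + 77.0 + 1.81 + 64.2 = 152.4 kΩ.
Voltage divider: V = V_DC · (77.00 / 152.4) = 3.77 × 0.5051 = 1.904 mV.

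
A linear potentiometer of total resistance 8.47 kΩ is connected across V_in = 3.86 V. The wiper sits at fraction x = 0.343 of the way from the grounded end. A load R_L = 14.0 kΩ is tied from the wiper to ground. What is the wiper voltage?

Lower segment x·R_p = 2.905 kΩ; upper segment (1−x)·R_p = 5.565 kΩ.
Lower segment in parallel with the load: 2.905 ‖ 14.0 = 2.406 kΩ.
Loaded-divider output: V_out = 3.86 × 0.3018 = 1.165 V.

V_out ≈ 1.17 V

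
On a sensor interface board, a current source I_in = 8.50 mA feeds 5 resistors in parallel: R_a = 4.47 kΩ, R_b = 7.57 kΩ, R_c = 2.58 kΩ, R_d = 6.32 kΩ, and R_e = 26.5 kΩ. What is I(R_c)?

Conductances: ΣG = 1/4.47 + 1/7.57 + 1/2.58 + 1/6.32 + 1/26.5 = 0.9394 (1/kΩ).
Current divider: I(R_c) = I_in · G_k/ΣG = 8.50 × (0.3876/0.9394) = 8.50 × 0.4126 = 3.507 mA.

I ≈ 3.51 mA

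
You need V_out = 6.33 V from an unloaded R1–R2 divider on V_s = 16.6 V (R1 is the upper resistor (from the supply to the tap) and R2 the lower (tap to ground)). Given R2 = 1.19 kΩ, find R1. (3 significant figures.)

V_out/V_s = R2/(R1+R2) = 0.3813.
Rearranging, R1 = R2·(1−k)/k = 1.19 × 1.622 = 1.931 kΩ.

R1 ≈ 1.93 kΩ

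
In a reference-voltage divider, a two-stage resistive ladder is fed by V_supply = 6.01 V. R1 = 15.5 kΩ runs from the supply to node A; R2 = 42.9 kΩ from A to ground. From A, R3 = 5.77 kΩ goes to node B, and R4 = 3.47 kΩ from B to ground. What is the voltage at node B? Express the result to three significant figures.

V_B ≈ 0.743 V

Looking into the second stage from A: R3 + R4 = 9.240 kΩ appears in parallel with R2.
R2 ‖ (R3+R4) = 7.603 kΩ.
V_A = 6.01 × 7.603/(15.5 + 7.603) = 1.978 V.
Stage 2 is unloaded, so V_B = V_A · R4/(R3+R4) = 1.978 × 3.47/9.240 = 0.7427 V.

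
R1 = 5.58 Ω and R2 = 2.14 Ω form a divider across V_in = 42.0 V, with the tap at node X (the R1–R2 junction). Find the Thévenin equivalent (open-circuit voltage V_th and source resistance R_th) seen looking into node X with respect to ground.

With X open, the divider is unloaded: V_th = 42.0 × 2.14/7.720 = 11.64 V.
With V_in suppressed (replaced by a short), R_th = R1 ‖ R2 = (5.580 × 2.14)/(5.580 + 2.14) = 1.547 Ω.

V_th ≈ 11.6 V, R_th ≈ 1.55 Ω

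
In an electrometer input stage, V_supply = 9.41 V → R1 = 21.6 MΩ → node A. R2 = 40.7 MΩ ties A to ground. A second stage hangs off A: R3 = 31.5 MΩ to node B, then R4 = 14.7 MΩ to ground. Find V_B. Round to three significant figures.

V_B ≈ 1.50 V

The second stage (R3 + R4 = 46.20 MΩ) loads node A in parallel with R2.
R2 ‖ (R3+R4) = 21.64 MΩ.
So V_A = 9.41 × 0.5004 = 4.709 V.
Stage 2 is unloaded, so V_B = V_A · R4/(R3+R4) = 4.709 × 14.7/46.20 = 1.498 V.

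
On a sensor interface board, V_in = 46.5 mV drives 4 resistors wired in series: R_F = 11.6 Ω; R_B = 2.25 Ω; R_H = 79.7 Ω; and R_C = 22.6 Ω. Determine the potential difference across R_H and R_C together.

Total series resistance ΣR = 11.6 + 2.25 + 79.7 + 22.6 = 116.2 Ω.
R_{R_H..R_C} = 79.7 + 22.6 = 102.3 Ω.
V = V_in · R/ΣR = 46.5 × 0.8808 = 40.96 mV.

V ≈ 41.0 mV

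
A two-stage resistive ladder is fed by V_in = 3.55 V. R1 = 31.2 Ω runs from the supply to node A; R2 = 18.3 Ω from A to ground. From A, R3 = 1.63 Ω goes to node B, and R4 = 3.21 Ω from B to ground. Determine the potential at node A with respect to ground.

The second stage (R3 + R4 = 4.840 Ω) loads node A in parallel with R2.
R2 ‖ (R3+R4) = 3.828 Ω.
First divider: V_A = V_in · 3.828/(31.2 + 3.828) = 0.3879 V.

V_A ≈ 0.388 V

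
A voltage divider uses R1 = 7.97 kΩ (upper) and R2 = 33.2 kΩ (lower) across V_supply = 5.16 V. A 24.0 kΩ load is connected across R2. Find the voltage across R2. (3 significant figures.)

V_out ≈ 3.28 V

First combine the lower leg with the load: R2 ‖ R_L = 13.93 kΩ.
Now apply the divider: V_out = 5.16 × 0.6361 = 3.282 V.
(Unloaded it would be 4.16 V; the load pulls it down.)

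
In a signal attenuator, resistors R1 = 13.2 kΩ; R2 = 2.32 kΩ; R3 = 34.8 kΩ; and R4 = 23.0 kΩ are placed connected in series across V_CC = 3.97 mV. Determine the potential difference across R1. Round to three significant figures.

V ≈ 0.715 mV

Total series resistance ΣR = 13.2 + 2.32 + 34.8 + 23.0 = 73.32 kΩ.
V = V_CC · R/ΣR = 3.97 × 0.1800 = 0.7147 mV.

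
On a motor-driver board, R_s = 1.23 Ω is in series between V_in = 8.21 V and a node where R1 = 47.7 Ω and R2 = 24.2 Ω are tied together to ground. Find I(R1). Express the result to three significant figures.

Equivalent of the parallel group: R_p = 16.05 Ω.
V_A = 8.21 × 16.05/17.28 = 7.626 V.
Branch current I = V_A/R1 = 7.626/47.7 = 0.1599 A.
(Check via current divider: I_total = 0.4750 A; share G_k/ΣG = 0.3366 → same result.)

I ≈ 0.160 A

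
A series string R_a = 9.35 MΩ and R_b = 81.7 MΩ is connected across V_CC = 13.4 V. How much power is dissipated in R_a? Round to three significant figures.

The common current is I = 13.4/91.05 = 0.1472 µA.
P = I²R = 0.02166 × 9.35 = 0.2025 µW.

P ≈ 0.203 µW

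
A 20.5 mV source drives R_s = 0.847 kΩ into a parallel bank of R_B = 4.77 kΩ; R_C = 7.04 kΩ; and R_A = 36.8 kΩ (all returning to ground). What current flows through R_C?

I ≈ 2.20 µA

Equivalent of the parallel group: R_p = 2.639 kΩ.
Node voltage V_A = V_CC · R_p/(R_s + R_p) = 20.5 × 0.7571 = 15.52 mV.
I(R_C) = V_A / R_C = 15.52/7.04 = 2.205 µA.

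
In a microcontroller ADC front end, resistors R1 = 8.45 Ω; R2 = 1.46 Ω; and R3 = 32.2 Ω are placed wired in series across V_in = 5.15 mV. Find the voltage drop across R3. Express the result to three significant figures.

V ≈ 3.94 mV

Series total: ΣR = 8.45 + 1.46 + 32.2 = 42.11 Ω.
V = V_in · R/ΣR = 5.15 × 0.7647 = 3.938 mV.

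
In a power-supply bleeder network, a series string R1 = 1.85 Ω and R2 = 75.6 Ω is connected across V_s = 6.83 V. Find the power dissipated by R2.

P ≈ 0.588 W

ΣR = 77.45 Ω → I = 6.83/77.45 = 0.08819 A.
P(R2) = I²·R2 = (0.08819)² × 75.6 = 0.5879 W.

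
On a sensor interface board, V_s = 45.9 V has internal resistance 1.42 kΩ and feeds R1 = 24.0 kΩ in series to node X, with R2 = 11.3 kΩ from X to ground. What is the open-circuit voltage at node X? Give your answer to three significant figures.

R1' = 1.42 + 24.0 = 25.42 kΩ (source resistance + R1).
Open-circuit (no load on X): V_th = V_s · R2/(R1' + R2) = 45.9 × 11.3/(25.42 + 11.3) = 14.13 V.

V_th ≈ 14.1 V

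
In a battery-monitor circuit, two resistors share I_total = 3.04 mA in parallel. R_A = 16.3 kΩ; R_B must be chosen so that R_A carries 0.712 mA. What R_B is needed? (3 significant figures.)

In a two-way split, I_A/I_total = R_B/(R_A + R_B).
With f = 0.2342, R_B = R_A · f/(1−f) = 16.3 × 0.3058 = 4.985 kΩ.

R_B ≈ 4.99 kΩ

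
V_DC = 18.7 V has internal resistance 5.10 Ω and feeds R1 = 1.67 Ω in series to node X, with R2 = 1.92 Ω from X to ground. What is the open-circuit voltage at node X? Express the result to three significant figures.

R1' = 5.10 + 1.67 = 6.770 Ω (source resistance + R1).
With X open, the divider is unloaded: V_th = 18.7 × 1.92/8.690 = 4.132 V.

V_th ≈ 4.13 V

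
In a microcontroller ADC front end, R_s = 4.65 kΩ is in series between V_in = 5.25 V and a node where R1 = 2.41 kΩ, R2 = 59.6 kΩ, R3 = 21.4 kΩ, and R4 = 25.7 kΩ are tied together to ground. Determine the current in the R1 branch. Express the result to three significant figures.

Equivalent of the parallel group: R_p = 1.933 kΩ.
V_A by voltage divider: V_A = 5.25 × 1.933/(4.65 + 1.933) = 1.542 V.
I(R1) = V_A / R1 = 1.542/2.41 = 0.6396 mA.
(Equivalently: I_total = 0.7975 mA, then current-divider fraction G_k/ΣG = 0.8020.)

I ≈ 0.640 mA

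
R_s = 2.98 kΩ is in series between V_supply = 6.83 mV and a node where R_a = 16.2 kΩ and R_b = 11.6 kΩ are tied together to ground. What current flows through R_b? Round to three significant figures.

I ≈ 0.409 µA

Combine the parallel branches: R_p = (1/16.2 + 1/11.6)⁻¹ = 6.760 kΩ.
V_A by voltage divider: V_A = 6.83 × 6.760/(2.98 + 6.760) = 4.740 mV.
I(R_b) = V_A / R_b = 4.740/11.6 = 0.4086 µA.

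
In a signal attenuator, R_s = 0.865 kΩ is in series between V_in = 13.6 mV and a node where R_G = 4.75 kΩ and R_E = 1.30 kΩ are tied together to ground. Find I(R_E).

Combine the parallel branches: R_p = (1/4.75 + 1/1.30)⁻¹ = 1.021 kΩ.
Node voltage V_A = V_in · R_p/(R_s + R_p) = 13.6 × 0.5413 = 7.361 mV.
I(R_E) = V_A / R_E = 7.361/1.30 = 5.663 µA.

I ≈ 5.66 µA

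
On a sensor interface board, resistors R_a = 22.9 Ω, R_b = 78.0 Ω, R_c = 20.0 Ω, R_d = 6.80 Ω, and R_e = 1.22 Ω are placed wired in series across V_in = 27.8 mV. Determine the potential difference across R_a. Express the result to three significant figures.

V ≈ 4.94 mV

Series total: ΣR = 22.9 + 78.0 + 20.0 + 6.80 + 1.22 = 128.9 Ω.
V = V_in · R/ΣR = 27.8 × 0.1776 = 4.938 mV.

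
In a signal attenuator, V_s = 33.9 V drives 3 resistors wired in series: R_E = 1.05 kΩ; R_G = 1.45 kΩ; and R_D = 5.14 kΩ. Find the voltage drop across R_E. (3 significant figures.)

Total series resistance ΣR = 1.05 + 1.45 + 5.14 = 7.640 kΩ.
V = V_s · R/ΣR = 33.9 × 0.1374 = 4.659 V.

V ≈ 4.66 V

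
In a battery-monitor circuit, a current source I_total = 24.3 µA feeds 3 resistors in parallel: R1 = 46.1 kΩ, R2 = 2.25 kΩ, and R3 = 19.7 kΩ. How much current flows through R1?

Conductances: ΣG = 1/46.1 + 1/2.25 + 1/19.7 = 0.5169 (1/kΩ).
Current divider: I(R1) = I_total · G_k/ΣG = 24.3 × (0.02169/0.5169) = 24.3 × 0.04197 = 1.020 µA.

I ≈ 1.02 µA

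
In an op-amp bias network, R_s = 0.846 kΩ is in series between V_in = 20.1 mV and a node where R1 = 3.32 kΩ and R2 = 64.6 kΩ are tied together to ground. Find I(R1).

Equivalent of the parallel group: R_p = 3.158 kΩ.
V_A by voltage divider: V_A = 20.1 × 3.158/(0.846 + 3.158) = 15.85 mV.
Branch current I = V_A/R1 = 15.85/3.32 = 4.775 µA.

I ≈ 4.77 µA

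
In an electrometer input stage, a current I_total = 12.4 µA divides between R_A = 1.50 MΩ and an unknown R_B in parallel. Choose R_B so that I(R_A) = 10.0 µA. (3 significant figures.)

The fraction through R_A equals R_B/(R_A+R_B).
10.0/12.4 = R_B/(R_A + R_B) → R_B = R_A · (0.8065)/(1 − 0.8065) = 1.50 × 4.167 = 6.250 MΩ.

R_B ≈ 6.25 MΩ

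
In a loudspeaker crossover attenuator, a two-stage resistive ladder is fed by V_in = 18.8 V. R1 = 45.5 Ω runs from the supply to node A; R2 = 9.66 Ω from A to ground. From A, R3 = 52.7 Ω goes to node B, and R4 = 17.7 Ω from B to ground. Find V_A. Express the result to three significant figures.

Looking into the second stage from A: R3 + R4 = 70.40 Ω appears in parallel with R2.
Effective lower resistance at A: R2 ‖ 70.40 = 8.494 Ω.
V_A = 18.8 × 8.494/(45.5 + 8.494) = 2.958 V.

V_A ≈ 2.96 V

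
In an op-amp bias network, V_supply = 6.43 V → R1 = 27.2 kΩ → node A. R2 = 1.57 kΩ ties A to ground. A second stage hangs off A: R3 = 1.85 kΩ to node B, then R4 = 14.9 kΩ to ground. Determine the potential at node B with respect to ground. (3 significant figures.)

V_B ≈ 0.287 V

Node A sees R2 in parallel with the series input of stage 2, R3 + R4 = 16.75 kΩ.
R2 ‖ (R3+R4) = 1.435 kΩ.
First divider: V_A = V_supply · 1.435/(27.2 + 1.435) = 0.3223 V.
Stage 2 is unloaded, so V_B = V_A · R4/(R3+R4) = 0.3223 × 14.9/16.75 = 0.2867 V.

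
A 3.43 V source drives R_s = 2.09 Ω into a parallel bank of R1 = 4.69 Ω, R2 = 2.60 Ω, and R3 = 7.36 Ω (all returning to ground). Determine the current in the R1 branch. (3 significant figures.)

I ≈ 0.289 A

Combine the parallel branches: R_p = (1/4.69 + 1/2.60 + 1/7.36)⁻¹ = 1.363 Ω.
Node voltage V_A = V_DC · R_p/(R_s + R_p) = 3.43 × 0.3947 = 1.354 V.
I(R1) = V_A / R1 = 1.354/4.69 = 0.2887 A.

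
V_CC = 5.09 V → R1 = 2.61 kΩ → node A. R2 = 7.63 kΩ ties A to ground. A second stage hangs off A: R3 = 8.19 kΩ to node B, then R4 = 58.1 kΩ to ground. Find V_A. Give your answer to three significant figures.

V_A ≈ 3.68 V

Looking into the second stage from A: R3 + R4 = 66.29 kΩ appears in parallel with R2.
R2 ‖ (R3+R4) = 6.842 kΩ.
V_A = 5.09 × 6.842/(2.61 + 6.842) = 3.685 V.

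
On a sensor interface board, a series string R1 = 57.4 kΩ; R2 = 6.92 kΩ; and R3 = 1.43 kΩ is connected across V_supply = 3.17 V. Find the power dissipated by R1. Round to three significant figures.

P ≈ 0.133 mW

ΣR = 65.75 kΩ → I = 3.17/65.75 = 0.04821 mA.
P = I²R = 0.002324 × 57.4 = 0.1334 mW.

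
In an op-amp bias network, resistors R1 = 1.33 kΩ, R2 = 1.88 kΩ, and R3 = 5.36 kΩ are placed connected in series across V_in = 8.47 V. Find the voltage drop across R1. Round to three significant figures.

Total series resistance ΣR = 1.33 + 1.88 + 5.36 = 8.570 kΩ.
V = V_in · R/ΣR = 8.47 × 0.1552 = 1.314 V.

V ≈ 1.31 V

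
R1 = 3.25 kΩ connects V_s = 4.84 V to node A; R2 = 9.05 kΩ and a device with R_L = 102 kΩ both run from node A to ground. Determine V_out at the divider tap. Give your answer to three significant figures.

V_out ≈ 3.48 V

The load sits in parallel with R2, giving an effective lower resistance R2' = R2·R_L/(R2+R_L) = 8.312 kΩ.
Now apply the divider: V_out = 4.84 × 0.7189 = 3.480 V.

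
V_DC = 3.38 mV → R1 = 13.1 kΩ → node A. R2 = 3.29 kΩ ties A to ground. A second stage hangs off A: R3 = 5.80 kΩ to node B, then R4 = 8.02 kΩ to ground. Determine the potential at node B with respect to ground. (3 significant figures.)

V_B ≈ 0.331 mV

The second stage (R3 + R4 = 13.82 kΩ) loads node A in parallel with R2.
Effective lower resistance at A: R2 ‖ 13.82 = 2.657 kΩ.
So V_A = 3.38 × 0.1686 = 0.5700 mV.
Then the unloaded second divider: V_B = V_A × R4/(R3+R4) = 0.5700 × 0.5803 = 0.3308 mV.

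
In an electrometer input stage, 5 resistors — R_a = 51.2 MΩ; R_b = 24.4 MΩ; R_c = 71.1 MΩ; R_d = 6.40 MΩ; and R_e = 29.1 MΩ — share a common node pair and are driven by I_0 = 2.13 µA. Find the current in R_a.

Total conductance ΣG = 1/51.2 + 1/24.4 + 1/71.1 + 1/6.40 + 1/29.1 = 0.2652 (units of 1/MΩ).
By the current-divider rule, I = I_0 · G_k/ΣG = 2.13 × 0.07365 = 0.1569 µA.

I ≈ 0.157 µA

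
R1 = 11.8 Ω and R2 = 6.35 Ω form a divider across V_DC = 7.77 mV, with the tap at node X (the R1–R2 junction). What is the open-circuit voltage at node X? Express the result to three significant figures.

V_th is the unloaded tap voltage: V_DC · R2/(R1+R2) = 7.77 × 0.3499 = 2.718 mV.

V_th ≈ 2.72 mV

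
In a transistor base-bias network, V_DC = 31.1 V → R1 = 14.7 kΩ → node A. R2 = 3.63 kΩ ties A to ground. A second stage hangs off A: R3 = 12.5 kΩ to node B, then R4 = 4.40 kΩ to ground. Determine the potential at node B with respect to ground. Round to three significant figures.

V_B ≈ 1.37 V

Looking into the second stage from A: R3 + R4 = 16.90 kΩ appears in parallel with R2.
R2 ‖ (R3+R4) = 2.988 kΩ.
V_A = 31.1 × 2.988/(14.7 + 2.988) = 5.254 V.
V_B = V_A × 0.2604 = 1.368 V.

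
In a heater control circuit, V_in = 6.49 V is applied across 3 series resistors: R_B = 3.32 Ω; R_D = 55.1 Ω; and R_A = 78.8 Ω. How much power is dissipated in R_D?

Series current I = V_in/ΣR = 6.49/137.2 = 0.04730 A.
V(R_D) = I·R = 2.606 V; P = V·I = 2.606 × 0.04730 = 0.1233 W.

P ≈ 0.123 W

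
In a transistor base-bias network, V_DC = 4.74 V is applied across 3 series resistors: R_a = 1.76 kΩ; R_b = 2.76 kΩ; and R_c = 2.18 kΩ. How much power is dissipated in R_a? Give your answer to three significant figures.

P ≈ 0.881 mW

Series current I = V_DC/ΣR = 4.74/6.700 = 0.7075 mA.
P(R_a) = I²·R_a = (0.7075)² × 1.76 = 0.8809 mW.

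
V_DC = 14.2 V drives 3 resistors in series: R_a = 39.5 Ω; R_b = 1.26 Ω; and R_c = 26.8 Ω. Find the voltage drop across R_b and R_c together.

V ≈ 5.90 V

Total series resistance ΣR = 39.5 + 1.26 + 26.8 = 67.56 Ω.
R_{R_b..R_c} = 1.26 + 26.8 = 28.06 Ω.
By the voltage-divider rule, V = 14.2 × 28.06/67.56 = 5.898 V.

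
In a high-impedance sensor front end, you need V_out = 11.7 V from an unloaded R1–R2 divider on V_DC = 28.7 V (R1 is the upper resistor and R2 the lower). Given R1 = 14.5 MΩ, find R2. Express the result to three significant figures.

R2 ≈ 9.98 MΩ

V_out/V_DC = R2/(R1+R2) = 0.4077.
R2 = R1 · 0.4077/(1 − 0.4077) = 9.979 MΩ.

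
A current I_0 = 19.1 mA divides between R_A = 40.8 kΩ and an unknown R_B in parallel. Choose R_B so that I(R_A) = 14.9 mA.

The fraction through R_A equals R_B/(R_A+R_B).
14.9/19.1 = R_B/(R_A + R_B) → R_B = R_A · (0.7801)/(1 − 0.7801) = 40.8 × 3.548 = 144.7 kΩ.

R_B ≈ 145 kΩ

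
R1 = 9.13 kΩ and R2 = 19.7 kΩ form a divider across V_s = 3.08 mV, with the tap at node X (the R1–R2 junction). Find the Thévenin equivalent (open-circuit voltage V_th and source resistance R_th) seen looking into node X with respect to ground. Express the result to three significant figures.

V_th ≈ 2.10 mV, R_th ≈ 6.24 kΩ

With X open, the divider is unloaded: V_th = 3.08 × 19.7/28.83 = 2.105 mV.
Looking into X with the source shorted: R_th = R1·R2/(R1+R2) = 9.130 × 19.7/28.83 = 6.239 kΩ.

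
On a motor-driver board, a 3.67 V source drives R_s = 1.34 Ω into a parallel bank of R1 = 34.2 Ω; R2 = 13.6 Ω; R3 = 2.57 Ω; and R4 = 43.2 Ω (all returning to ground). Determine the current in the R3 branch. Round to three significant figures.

Combine the parallel branches: R_p = (1/34.2 + 1/13.6 + 1/2.57 + 1/43.2)⁻¹ = 1.942 Ω.
V_A by voltage divider: V_A = 3.67 × 1.942/(1.34 + 1.942) = 2.171 V.
Branch current I = V_A/R3 = 2.171/2.57 = 0.8449 A.
(Check via current divider: I_total = 1.118 A; share G_k/ΣG = 0.7555 → same result.)

I ≈ 0.845 A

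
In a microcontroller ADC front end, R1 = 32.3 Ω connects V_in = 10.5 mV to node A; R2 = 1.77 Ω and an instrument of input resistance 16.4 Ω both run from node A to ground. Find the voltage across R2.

V_out ≈ 0.495 mV

First combine the lower leg with the load: R2 ‖ R_L = 1.598 Ω.
Voltage divider with the loaded lower leg: V_out = 10.5 × 1.598/(32.3 + 1.598) = 10.5 × 0.04713 = 0.4949 mV.
(Unloaded it would be 0.545 mV; the load pulls it down.)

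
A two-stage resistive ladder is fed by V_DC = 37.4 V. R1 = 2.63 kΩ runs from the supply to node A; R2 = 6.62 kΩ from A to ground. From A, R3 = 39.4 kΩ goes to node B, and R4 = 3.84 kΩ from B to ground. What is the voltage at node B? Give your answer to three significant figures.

Looking into the second stage from A: R3 + R4 = 43.24 kΩ appears in parallel with R2.
R2 ‖ (R3+R4) = 5.741 kΩ.
First divider: V_A = V_DC · 5.741/(2.63 + 5.741) = 25.65 V.
Stage 2 is unloaded, so V_B = V_A · R4/(R3+R4) = 25.65 × 3.84/43.24 = 2.278 V.

V_B ≈ 2.28 V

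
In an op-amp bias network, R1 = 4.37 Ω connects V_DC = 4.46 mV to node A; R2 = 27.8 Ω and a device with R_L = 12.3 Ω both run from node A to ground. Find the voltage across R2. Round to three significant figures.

V_out ≈ 2.95 mV

R2 ‖ R_L = (27.8 × 12.3)/(27.8 + 12.3) = 8.527 Ω.
Voltage divider with the loaded lower leg: V_out = 4.46 × 8.527/(4.37 + 8.527) = 4.46 × 0.6612 = 2.949 mV.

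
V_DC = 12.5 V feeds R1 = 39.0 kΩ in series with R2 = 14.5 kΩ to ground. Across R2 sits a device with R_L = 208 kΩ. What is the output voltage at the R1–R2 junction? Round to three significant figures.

R2 ‖ R_L = (14.5 × 208)/(14.5 + 208) = 13.56 kΩ.
Then V_out = V_DC · R2'/(R1 + R2') = 12.5 × 13.56/52.56 = 3.224 V.

V_out ≈ 3.22 V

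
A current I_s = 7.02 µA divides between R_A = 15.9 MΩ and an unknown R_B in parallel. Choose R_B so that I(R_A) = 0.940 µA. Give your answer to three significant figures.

R_B ≈ 2.46 MΩ

The fraction through R_A equals R_B/(R_A+R_B).
0.940/7.02 = R_B/(R_A + R_B) → R_B = R_A · (0.1339)/(1 − 0.1339) = 15.9 × 0.1546 = 2.458 MΩ.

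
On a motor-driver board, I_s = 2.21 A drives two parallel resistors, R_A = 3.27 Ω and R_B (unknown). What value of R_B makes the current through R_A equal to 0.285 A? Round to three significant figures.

R_B ≈ 0.484 Ω

The fraction through R_A equals R_B/(R_A+R_B).
With f = 0.1290, R_B = R_A · f/(1−f) = 3.27 × 0.1481 = 0.4841 Ω.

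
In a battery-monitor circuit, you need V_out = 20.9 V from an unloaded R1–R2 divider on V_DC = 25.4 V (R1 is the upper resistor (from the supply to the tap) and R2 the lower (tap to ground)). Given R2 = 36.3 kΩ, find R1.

Required fraction k = V_out/V_DC = 0.8228.
So R1 = R2 · (V_DC/V_out − 1) = 36.3 × (25.4/20.9 − 1) = 36.3 × 0.2153 = 7.816 kΩ.

R1 ≈ 7.82 kΩ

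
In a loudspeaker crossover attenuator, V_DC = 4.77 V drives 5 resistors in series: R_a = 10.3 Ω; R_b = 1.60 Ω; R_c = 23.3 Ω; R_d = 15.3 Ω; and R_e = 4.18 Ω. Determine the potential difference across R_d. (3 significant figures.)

Total series resistance ΣR = 10.3 + 1.60 + 23.3 + 15.3 + 4.18 = 54.68 Ω.
Voltage divider: V = V_DC · (15.30 / 54.68) = 4.77 × 0.2798 = 1.335 V.

V ≈ 1.33 V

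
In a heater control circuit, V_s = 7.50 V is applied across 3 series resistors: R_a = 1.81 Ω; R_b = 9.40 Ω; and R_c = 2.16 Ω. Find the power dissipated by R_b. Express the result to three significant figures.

Series current I = V_s/ΣR = 7.50/13.37 = 0.5610 A.
P = I²R = 0.3147 × 9.40 = 2.958 W.

P ≈ 2.96 W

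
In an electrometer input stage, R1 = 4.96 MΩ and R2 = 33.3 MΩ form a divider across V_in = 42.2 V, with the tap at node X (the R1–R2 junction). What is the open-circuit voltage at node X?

V_th is the unloaded tap voltage: V_in · R2/(R1+R2) = 42.2 × 0.8704 = 36.73 V.

V_th ≈ 36.7 V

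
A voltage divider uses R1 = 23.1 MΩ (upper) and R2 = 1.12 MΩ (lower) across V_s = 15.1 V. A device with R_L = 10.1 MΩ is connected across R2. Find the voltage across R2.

V_out ≈ 0.631 V

R2 ‖ R_L = (1.12 × 10.1)/(1.12 + 10.1) = 1.008 MΩ.
Now apply the divider: V_out = 15.1 × 0.04182 = 0.6315 V.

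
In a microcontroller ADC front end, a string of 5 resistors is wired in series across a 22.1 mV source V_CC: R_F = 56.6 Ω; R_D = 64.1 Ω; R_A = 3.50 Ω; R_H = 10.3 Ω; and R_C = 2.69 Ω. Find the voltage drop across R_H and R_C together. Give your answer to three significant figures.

ΣR = 56.6 + 64.1 + 3.50 + 10.3 + 2.69 = 137.2 Ω.
R_{R_H..R_C} = 10.3 + 2.69 = 12.99 Ω.
Voltage divider: V = V_CC · (12.99 / 137.2) = 22.1 × 0.09469 = 2.093 mV.

V ≈ 2.09 mV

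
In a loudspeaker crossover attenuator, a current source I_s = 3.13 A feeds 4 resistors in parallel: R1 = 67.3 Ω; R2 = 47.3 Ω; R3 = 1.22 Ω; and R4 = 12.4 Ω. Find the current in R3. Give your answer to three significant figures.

Total conductance ΣG = 1/67.3 + 1/47.3 + 1/1.22 + 1/12.4 = 0.9363 (units of 1/Ω).
Current divider: I(R3) = I_s · G_k/ΣG = 3.13 × (0.8197/0.9363) = 3.13 × 0.8754 = 2.740 A.

I ≈ 2.74 A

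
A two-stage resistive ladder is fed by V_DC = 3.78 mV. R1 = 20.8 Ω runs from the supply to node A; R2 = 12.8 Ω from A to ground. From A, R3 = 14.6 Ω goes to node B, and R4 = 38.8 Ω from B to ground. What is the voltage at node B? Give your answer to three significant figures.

V_B ≈ 0.911 mV

Looking into the second stage from A: R3 + R4 = 53.40 Ω appears in parallel with R2.
Effective lower resistance at A: R2 ‖ 53.40 = 10.33 Ω.
First divider: V_A = V_DC · 10.33/(20.8 + 10.33) = 1.254 mV.
V_B = V_A × 0.7266 = 0.9111 mV.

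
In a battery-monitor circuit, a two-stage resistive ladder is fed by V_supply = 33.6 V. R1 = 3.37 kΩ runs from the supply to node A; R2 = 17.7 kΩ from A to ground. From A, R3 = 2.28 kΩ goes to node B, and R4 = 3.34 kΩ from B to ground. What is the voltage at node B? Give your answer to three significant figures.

V_B ≈ 11.2 V

The second stage (R3 + R4 = 5.620 kΩ) loads node A in parallel with R2.
Effective lower resistance at A: R2 ‖ 5.620 = 4.266 kΩ.
First divider: V_A = V_supply · 4.266/(3.37 + 4.266) = 18.77 V.
Then the unloaded second divider: V_B = V_A × R4/(R3+R4) = 18.77 × 0.5943 = 11.16 V.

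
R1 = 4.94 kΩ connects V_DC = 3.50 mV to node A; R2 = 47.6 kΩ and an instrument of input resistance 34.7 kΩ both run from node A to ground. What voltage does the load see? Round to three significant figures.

V_out ≈ 2.81 mV

First combine the lower leg with the load: R2 ‖ R_L = 20.07 kΩ.
Now apply the divider: V_out = 3.50 × 0.8025 = 2.809 mV.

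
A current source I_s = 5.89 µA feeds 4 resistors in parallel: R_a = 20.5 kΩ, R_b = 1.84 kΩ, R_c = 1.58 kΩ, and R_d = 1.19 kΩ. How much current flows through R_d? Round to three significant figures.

I ≈ 2.40 µA

Total conductance ΣG = 1/20.5 + 1/1.84 + 1/1.58 + 1/1.19 = 2.066 (units of 1/kΩ).
Current divider: I(R_d) = I_s · G_k/ΣG = 5.89 × (0.8403/2.066) = 5.89 × 0.4068 = 2.396 µA.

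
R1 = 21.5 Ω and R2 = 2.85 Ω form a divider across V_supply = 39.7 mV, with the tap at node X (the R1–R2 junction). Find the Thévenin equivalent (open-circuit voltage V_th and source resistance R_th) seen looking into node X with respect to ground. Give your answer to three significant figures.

V_th ≈ 4.65 mV, R_th ≈ 2.52 Ω

Open-circuit (no load on X): V_th = V_supply · R2/(R1 + R2) = 39.7 × 2.85/(21.50 + 2.85) = 4.647 mV.
With V_supply suppressed (replaced by a short), R_th = R1 ‖ R2 = (21.50 × 2.85)/(21.50 + 2.85) = 2.516 Ω.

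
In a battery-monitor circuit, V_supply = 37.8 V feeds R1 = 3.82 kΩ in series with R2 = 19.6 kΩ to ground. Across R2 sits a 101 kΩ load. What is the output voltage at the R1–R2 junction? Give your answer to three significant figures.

First combine the lower leg with the load: R2 ‖ R_L = 16.41 kΩ.
Voltage divider with the loaded lower leg: V_out = 37.8 × 16.41/(3.82 + 16.41) = 37.8 × 0.8112 = 30.66 V.
(Unloaded it would be 31.6 V; the load pulls it down.)

V_out ≈ 30.7 V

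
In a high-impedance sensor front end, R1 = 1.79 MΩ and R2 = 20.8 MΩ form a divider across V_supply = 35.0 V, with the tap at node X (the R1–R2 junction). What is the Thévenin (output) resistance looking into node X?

R_th ≈ 1.65 MΩ

Zeroing V_supply shorts the top of R1 to ground, so R_th = R1 ‖ R2 = 1.648 MΩ.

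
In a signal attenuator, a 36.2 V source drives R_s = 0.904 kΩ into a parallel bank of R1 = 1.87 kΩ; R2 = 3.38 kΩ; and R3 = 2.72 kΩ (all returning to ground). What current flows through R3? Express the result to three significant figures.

Parallel bank: R_p = 1/(1/1.87 + 1/3.38 + 1/2.72) = 0.8345 kΩ.
V_A = 36.2 × 0.8345/1.739 = 17.38 V.
Branch current I = V_A/R3 = 17.38/2.72 = 6.389 mA.
(Check via current divider: I_total = 20.82 mA; share G_k/ΣG = 0.3068 → same result.)

I ≈ 6.39 mA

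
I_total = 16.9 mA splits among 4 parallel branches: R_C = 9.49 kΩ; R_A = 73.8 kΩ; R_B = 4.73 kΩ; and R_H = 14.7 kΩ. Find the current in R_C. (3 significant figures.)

Total conductance ΣG = 1/9.49 + 1/73.8 + 1/4.73 + 1/14.7 = 0.3984 (units of 1/kΩ).
By the current-divider rule, I = I_total · G_k/ΣG = 16.9 × 0.2645 = 4.470 mA.

I ≈ 4.47 mA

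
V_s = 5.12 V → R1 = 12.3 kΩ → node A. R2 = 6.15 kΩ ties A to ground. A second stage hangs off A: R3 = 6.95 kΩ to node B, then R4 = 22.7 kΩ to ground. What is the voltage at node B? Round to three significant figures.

Node A sees R2 in parallel with the series input of stage 2, R3 + R4 = 29.65 kΩ.
Effective lower resistance at A: R2 ‖ 29.65 = 5.094 kΩ.
V_A = 5.12 × 5.094/(12.3 + 5.094) = 1.499 V.
Stage 2 is unloaded, so V_B = V_A · R4/(R3+R4) = 1.499 × 22.7/29.65 = 1.148 V.

V_B ≈ 1.15 V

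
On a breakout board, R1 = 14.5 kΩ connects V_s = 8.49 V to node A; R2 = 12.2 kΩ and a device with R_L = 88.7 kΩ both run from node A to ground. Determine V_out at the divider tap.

R2 ‖ R_L = (12.2 × 88.7)/(12.2 + 88.7) = 10.72 kΩ.
Voltage divider with the loaded lower leg: V_out = 8.49 × 10.72/(14.5 + 10.72) = 8.49 × 0.4252 = 3.610 V.
(Unloaded it would be 3.88 V; the load pulls it down.)

V_out ≈ 3.61 V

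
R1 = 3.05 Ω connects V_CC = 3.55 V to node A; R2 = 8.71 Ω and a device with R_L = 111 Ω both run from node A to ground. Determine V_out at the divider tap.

V_out ≈ 2.58 V

R2 ‖ R_L = (8.71 × 111)/(8.71 + 111) = 8.076 Ω.
Now apply the divider: V_out = 3.55 × 0.7259 = 2.577 V.
(Unloaded it would be 2.63 V; the load pulls it down.)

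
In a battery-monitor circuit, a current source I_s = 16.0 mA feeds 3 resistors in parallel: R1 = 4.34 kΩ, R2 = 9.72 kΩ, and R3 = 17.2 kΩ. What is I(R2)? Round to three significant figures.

I ≈ 4.21 mA

ΣG = 1/4.34 + 1/9.72 + 1/17.2 = 0.3914.
By the current-divider rule, I = I_s · G_k/ΣG = 16.0 × 0.2628 = 4.205 mA.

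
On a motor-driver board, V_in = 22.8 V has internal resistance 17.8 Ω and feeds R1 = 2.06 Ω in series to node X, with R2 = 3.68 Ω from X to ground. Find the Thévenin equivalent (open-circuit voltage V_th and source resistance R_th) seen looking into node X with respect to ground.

V_th ≈ 3.56 V, R_th ≈ 3.10 Ω

R1' = 17.8 + 2.06 = 19.86 Ω (source resistance + R1).
With X open, the divider is unloaded: V_th = 22.8 × 3.68/23.54 = 3.564 V.
With V_in suppressed (replaced by a short), R_th = R1' ‖ R2 = (19.86 × 3.68)/(19.86 + 3.68) = 3.105 Ω.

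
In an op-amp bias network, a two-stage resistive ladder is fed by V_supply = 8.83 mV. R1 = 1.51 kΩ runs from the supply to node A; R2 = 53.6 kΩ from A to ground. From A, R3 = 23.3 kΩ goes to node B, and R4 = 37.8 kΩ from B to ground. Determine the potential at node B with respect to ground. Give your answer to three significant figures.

Looking into the second stage from A: R3 + R4 = 61.10 kΩ appears in parallel with R2.
R2 ‖ (R3+R4) = 28.55 kΩ.
V_A = 8.83 × 28.55/(1.51 + 28.55) = 8.386 mV.
Then the unloaded second divider: V_B = V_A × R4/(R3+R4) = 8.386 × 0.6187 = 5.188 mV.

V_B ≈ 5.19 mV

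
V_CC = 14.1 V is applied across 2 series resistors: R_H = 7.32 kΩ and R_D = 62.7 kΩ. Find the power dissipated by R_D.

Series current I = V_CC/ΣR = 14.1/70.02 = 0.2014 mA.
P = I²R = 0.04055 × 62.7 = 2.543 mW.

P ≈ 2.54 mW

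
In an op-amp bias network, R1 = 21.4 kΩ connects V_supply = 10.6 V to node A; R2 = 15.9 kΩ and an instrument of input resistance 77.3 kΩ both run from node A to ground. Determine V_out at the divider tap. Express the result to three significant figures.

V_out ≈ 4.04 V

First combine the lower leg with the load: R2 ‖ R_L = 13.19 kΩ.
Now apply the divider: V_out = 10.6 × 0.3813 = 4.042 V.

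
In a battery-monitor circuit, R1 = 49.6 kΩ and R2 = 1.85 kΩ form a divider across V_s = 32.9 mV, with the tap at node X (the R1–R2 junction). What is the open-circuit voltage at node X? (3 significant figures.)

Open-circuit (no load on X): V_th = V_s · R2/(R1 + R2) = 32.9 × 1.85/(49.60 + 1.85) = 1.183 mV.

V_th ≈ 1.18 mV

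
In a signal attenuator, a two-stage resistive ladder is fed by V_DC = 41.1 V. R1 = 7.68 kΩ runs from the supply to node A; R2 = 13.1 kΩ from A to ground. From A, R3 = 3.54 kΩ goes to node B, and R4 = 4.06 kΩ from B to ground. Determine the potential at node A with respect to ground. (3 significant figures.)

Node A sees R2 in parallel with the series input of stage 2, R3 + R4 = 7.600 kΩ.
Effective lower resistance at A: R2 ‖ 7.600 = 4.810 kΩ.
So V_A = 41.1 × 0.3851 = 15.83 V.

V_A ≈ 15.8 V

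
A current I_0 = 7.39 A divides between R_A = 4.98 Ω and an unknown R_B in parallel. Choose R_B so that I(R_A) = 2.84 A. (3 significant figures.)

R_B ≈ 3.11 Ω

Two-branch current divider: I_A = I_0 · R_B/(R_A + R_B).
With f = 0.3843, R_B = R_A · f/(1−f) = 4.98 × 0.6242 = 3.108 Ω.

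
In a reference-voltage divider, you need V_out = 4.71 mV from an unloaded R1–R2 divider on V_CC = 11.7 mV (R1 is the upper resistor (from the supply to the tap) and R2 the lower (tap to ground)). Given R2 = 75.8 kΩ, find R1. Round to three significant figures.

R1 ≈ 112 kΩ

The divider ratio is R2/(R1+R2) = 4.71/11.7 = 0.4026.
R1 = R2·(1/k − 1) = 75.8 × 1.484 = 112.5 kΩ.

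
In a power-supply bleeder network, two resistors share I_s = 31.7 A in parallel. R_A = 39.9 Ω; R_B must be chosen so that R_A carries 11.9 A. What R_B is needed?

R_B ≈ 24.0 Ω

In a two-way split, I_A/I_s = R_B/(R_A + R_B).
11.9/31.7 = R_B/(R_A + R_B) → R_B = R_A · (0.3754)/(1 − 0.3754) = 39.9 × 0.6010 = 23.98 Ω.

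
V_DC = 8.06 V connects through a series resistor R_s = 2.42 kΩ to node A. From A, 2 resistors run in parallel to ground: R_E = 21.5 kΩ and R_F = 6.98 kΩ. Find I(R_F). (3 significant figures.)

I ≈ 0.791 mA

Equivalent of the parallel group: R_p = 5.269 kΩ.
Node voltage V_A = V_DC · R_p/(R_s + R_p) = 8.06 × 0.6853 = 5.523 V.
I(R_F) = V_A / R_F = 5.523/6.98 = 0.7913 mA.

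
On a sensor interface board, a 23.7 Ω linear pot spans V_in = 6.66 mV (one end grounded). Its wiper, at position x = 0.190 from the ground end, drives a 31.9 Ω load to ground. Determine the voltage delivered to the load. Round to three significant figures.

V_out ≈ 1.14 mV

The pot divides into 19.20 Ω above the wiper and 4.503 Ω below.
Lower segment in parallel with the load: 4.503 ‖ 31.9 = 3.946 Ω.
V_out = 6.66 × 3.946/(19.20 + 3.946) = 1.136 mV.
(Unloaded: V_out = x·V_in = 1.27 mV.)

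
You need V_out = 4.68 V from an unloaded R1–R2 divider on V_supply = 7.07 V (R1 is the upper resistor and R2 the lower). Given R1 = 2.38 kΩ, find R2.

R2 ≈ 4.66 kΩ

The divider ratio is R2/(R1+R2) = 4.68/7.07 = 0.6620.
So R2 = R1 · V_out/(V_supply − V_out) = 2.38 × 4.68/(7.07 − 4.68) = 2.38 × 1.958 = 4.660 kΩ.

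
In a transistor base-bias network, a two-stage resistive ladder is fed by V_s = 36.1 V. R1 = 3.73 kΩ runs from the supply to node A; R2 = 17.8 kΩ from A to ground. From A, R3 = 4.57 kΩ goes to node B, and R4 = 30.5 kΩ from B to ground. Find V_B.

Looking into the second stage from A: R3 + R4 = 35.07 kΩ appears in parallel with R2.
R2 ‖ (R3+R4) = 11.81 kΩ.
V_A = 36.1 × 11.81/(3.73 + 11.81) = 27.43 V.
Then the unloaded second divider: V_B = V_A × R4/(R3+R4) = 27.43 × 0.8697 = 23.86 V.

V_B ≈ 23.9 V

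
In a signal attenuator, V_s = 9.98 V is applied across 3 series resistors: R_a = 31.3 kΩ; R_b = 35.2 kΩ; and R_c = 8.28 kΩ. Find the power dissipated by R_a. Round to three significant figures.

The common current is I = 9.98/74.78 = 0.1335 mA.
V(R_a) = I·R = 4.177 V; P = V·I = 4.177 × 0.1335 = 0.5575 mW.

P ≈ 0.557 mW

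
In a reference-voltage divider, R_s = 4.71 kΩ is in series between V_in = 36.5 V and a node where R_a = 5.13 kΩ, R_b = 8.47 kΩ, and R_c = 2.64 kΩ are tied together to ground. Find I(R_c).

I ≈ 3.25 mA

Combine the parallel branches: R_p = (1/5.13 + 1/8.47 + 1/2.64)⁻¹ = 1.446 kΩ.
V_A by voltage divider: V_A = 36.5 × 1.446/(4.71 + 1.446) = 8.571 V.
Branch current I = V_A/R_c = 8.571/2.64 = 3.247 mA.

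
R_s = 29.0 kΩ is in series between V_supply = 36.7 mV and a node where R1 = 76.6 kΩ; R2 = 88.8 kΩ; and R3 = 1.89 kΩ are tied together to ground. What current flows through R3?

Equivalent of the parallel group: R_p = 1.807 kΩ.
V_A = 36.7 × 1.807/30.81 = 2.153 mV.
I(R3) = V_A / R3 = 2.153/1.89 = 1.139 µA.

I ≈ 1.14 µA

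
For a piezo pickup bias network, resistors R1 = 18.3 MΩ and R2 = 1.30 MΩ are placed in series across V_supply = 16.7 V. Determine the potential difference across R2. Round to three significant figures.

V ≈ 1.11 V

Series total: ΣR = 18.3 + 1.30 = 19.60 MΩ.
By the voltage-divider rule, V = 16.7 × 1.300/19.60 = 1.108 V.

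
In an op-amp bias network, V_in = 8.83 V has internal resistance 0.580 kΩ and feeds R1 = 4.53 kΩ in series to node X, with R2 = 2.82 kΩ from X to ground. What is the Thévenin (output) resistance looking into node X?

R_th ≈ 1.82 kΩ

R1' = 0.580 + 4.53 = 5.110 kΩ (source resistance + R1).
With V_in suppressed (replaced by a short), R_th = R1' ‖ R2 = (5.110 × 2.82)/(5.110 + 2.82) = 1.817 kΩ.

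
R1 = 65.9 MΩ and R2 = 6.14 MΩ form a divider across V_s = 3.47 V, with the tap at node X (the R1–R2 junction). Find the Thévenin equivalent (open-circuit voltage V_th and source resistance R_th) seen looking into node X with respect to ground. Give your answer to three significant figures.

Open-circuit (no load on X): V_th = V_s · R2/(R1 + R2) = 3.47 × 6.14/(65.90 + 6.14) = 0.2957 V.
With V_s suppressed (replaced by a short), R_th = R1 ‖ R2 = (65.90 × 6.14)/(65.90 + 6.14) = 5.617 MΩ.

V_th ≈ 0.296 V, R_th ≈ 5.62 MΩ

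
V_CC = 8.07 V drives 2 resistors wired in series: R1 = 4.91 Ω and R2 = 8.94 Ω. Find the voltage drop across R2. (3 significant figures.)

Series total: ΣR = 4.91 + 8.94 = 13.85 Ω.
V = V_CC · R/ΣR = 8.07 × 0.6455 = 5.209 V.

V ≈ 5.21 V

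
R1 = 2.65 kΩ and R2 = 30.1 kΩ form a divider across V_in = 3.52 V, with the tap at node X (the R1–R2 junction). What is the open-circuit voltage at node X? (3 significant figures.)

V_th ≈ 3.24 V

V_th is the unloaded tap voltage: V_in · R2/(R1+R2) = 3.52 × 0.9191 = 3.235 V.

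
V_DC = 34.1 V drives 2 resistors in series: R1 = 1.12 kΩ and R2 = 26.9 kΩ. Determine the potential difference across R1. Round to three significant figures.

V ≈ 1.36 V

ΣR = 1.12 + 26.9 = 28.02 kΩ.
Voltage divider: V = V_DC · (1.120 / 28.02) = 34.1 × 0.03997 = 1.363 V.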